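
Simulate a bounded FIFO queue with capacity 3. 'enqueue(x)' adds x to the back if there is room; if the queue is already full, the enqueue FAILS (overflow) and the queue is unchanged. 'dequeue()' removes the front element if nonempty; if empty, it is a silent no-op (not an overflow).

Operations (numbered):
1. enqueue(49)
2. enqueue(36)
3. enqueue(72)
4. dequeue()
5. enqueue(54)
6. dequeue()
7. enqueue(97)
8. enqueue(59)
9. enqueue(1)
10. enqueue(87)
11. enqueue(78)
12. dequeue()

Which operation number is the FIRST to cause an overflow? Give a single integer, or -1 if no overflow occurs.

1. enqueue(49): size=1
2. enqueue(36): size=2
3. enqueue(72): size=3
4. dequeue(): size=2
5. enqueue(54): size=3
6. dequeue(): size=2
7. enqueue(97): size=3
8. enqueue(59): size=3=cap → OVERFLOW (fail)
9. enqueue(1): size=3=cap → OVERFLOW (fail)
10. enqueue(87): size=3=cap → OVERFLOW (fail)
11. enqueue(78): size=3=cap → OVERFLOW (fail)
12. dequeue(): size=2

Answer: 8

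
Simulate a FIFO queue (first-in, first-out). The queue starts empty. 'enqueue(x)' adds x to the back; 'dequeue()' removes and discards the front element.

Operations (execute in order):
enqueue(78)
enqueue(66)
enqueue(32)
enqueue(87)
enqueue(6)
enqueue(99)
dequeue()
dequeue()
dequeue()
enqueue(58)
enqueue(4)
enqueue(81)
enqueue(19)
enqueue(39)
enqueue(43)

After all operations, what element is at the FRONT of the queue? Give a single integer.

enqueue(78): queue = [78]
enqueue(66): queue = [78, 66]
enqueue(32): queue = [78, 66, 32]
enqueue(87): queue = [78, 66, 32, 87]
enqueue(6): queue = [78, 66, 32, 87, 6]
enqueue(99): queue = [78, 66, 32, 87, 6, 99]
dequeue(): queue = [66, 32, 87, 6, 99]
dequeue(): queue = [32, 87, 6, 99]
dequeue(): queue = [87, 6, 99]
enqueue(58): queue = [87, 6, 99, 58]
enqueue(4): queue = [87, 6, 99, 58, 4]
enqueue(81): queue = [87, 6, 99, 58, 4, 81]
enqueue(19): queue = [87, 6, 99, 58, 4, 81, 19]
enqueue(39): queue = [87, 6, 99, 58, 4, 81, 19, 39]
enqueue(43): queue = [87, 6, 99, 58, 4, 81, 19, 39, 43]

Answer: 87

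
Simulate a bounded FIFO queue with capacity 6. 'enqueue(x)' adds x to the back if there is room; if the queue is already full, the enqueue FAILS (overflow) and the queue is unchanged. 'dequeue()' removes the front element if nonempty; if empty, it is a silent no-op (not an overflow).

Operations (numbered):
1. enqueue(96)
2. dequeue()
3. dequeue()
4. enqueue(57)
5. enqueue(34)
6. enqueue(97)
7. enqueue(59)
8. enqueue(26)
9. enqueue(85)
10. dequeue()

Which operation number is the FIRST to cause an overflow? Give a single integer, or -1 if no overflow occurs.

1. enqueue(96): size=1
2. dequeue(): size=0
3. dequeue(): empty, no-op, size=0
4. enqueue(57): size=1
5. enqueue(34): size=2
6. enqueue(97): size=3
7. enqueue(59): size=4
8. enqueue(26): size=5
9. enqueue(85): size=6
10. dequeue(): size=5

Answer: -1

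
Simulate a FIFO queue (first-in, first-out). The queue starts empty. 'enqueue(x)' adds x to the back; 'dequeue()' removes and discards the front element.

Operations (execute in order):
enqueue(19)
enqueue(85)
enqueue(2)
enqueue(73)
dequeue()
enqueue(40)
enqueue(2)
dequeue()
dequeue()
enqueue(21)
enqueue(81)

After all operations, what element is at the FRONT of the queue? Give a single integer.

enqueue(19): queue = [19]
enqueue(85): queue = [19, 85]
enqueue(2): queue = [19, 85, 2]
enqueue(73): queue = [19, 85, 2, 73]
dequeue(): queue = [85, 2, 73]
enqueue(40): queue = [85, 2, 73, 40]
enqueue(2): queue = [85, 2, 73, 40, 2]
dequeue(): queue = [2, 73, 40, 2]
dequeue(): queue = [73, 40, 2]
enqueue(21): queue = [73, 40, 2, 21]
enqueue(81): queue = [73, 40, 2, 21, 81]

Answer: 73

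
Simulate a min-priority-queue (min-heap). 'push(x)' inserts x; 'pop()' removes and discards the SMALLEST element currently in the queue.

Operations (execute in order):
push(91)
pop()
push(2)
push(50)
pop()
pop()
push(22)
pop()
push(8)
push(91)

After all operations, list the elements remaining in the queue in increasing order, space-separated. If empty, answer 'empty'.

push(91): heap contents = [91]
pop() → 91: heap contents = []
push(2): heap contents = [2]
push(50): heap contents = [2, 50]
pop() → 2: heap contents = [50]
pop() → 50: heap contents = []
push(22): heap contents = [22]
pop() → 22: heap contents = []
push(8): heap contents = [8]
push(91): heap contents = [8, 91]

Answer: 8 91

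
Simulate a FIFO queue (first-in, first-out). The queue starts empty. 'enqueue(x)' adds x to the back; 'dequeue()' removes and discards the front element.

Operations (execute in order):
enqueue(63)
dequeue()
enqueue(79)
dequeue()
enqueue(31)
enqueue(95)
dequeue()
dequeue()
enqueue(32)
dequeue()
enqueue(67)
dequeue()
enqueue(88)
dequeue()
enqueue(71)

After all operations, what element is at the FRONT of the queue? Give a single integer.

Answer: 71

Derivation:
enqueue(63): queue = [63]
dequeue(): queue = []
enqueue(79): queue = [79]
dequeue(): queue = []
enqueue(31): queue = [31]
enqueue(95): queue = [31, 95]
dequeue(): queue = [95]
dequeue(): queue = []
enqueue(32): queue = [32]
dequeue(): queue = []
enqueue(67): queue = [67]
dequeue(): queue = []
enqueue(88): queue = [88]
dequeue(): queue = []
enqueue(71): queue = [71]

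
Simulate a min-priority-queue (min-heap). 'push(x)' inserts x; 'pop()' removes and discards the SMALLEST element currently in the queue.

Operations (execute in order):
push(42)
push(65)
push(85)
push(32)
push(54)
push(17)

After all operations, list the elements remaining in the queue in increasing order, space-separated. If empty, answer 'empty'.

push(42): heap contents = [42]
push(65): heap contents = [42, 65]
push(85): heap contents = [42, 65, 85]
push(32): heap contents = [32, 42, 65, 85]
push(54): heap contents = [32, 42, 54, 65, 85]
push(17): heap contents = [17, 32, 42, 54, 65, 85]

Answer: 17 32 42 54 65 85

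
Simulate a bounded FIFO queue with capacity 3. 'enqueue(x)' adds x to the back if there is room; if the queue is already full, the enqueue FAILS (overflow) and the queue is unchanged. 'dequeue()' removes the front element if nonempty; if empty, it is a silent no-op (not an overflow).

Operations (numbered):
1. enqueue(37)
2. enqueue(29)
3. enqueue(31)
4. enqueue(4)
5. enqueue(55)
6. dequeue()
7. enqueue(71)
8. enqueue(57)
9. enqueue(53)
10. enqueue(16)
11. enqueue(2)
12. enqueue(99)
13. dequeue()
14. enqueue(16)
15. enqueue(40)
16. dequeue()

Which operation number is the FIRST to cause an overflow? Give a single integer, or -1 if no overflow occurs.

1. enqueue(37): size=1
2. enqueue(29): size=2
3. enqueue(31): size=3
4. enqueue(4): size=3=cap → OVERFLOW (fail)
5. enqueue(55): size=3=cap → OVERFLOW (fail)
6. dequeue(): size=2
7. enqueue(71): size=3
8. enqueue(57): size=3=cap → OVERFLOW (fail)
9. enqueue(53): size=3=cap → OVERFLOW (fail)
10. enqueue(16): size=3=cap → OVERFLOW (fail)
11. enqueue(2): size=3=cap → OVERFLOW (fail)
12. enqueue(99): size=3=cap → OVERFLOW (fail)
13. dequeue(): size=2
14. enqueue(16): size=3
15. enqueue(40): size=3=cap → OVERFLOW (fail)
16. dequeue(): size=2

Answer: 4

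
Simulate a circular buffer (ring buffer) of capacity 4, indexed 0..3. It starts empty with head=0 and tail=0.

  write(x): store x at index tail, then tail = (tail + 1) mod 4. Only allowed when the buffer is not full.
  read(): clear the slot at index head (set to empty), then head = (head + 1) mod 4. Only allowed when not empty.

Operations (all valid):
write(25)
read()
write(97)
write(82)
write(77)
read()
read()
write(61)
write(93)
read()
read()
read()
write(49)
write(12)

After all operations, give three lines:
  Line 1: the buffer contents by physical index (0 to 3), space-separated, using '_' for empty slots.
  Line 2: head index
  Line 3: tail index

Answer: _ _ 49 12
2
0

Derivation:
write(25): buf=[25 _ _ _], head=0, tail=1, size=1
read(): buf=[_ _ _ _], head=1, tail=1, size=0
write(97): buf=[_ 97 _ _], head=1, tail=2, size=1
write(82): buf=[_ 97 82 _], head=1, tail=3, size=2
write(77): buf=[_ 97 82 77], head=1, tail=0, size=3
read(): buf=[_ _ 82 77], head=2, tail=0, size=2
read(): buf=[_ _ _ 77], head=3, tail=0, size=1
write(61): buf=[61 _ _ 77], head=3, tail=1, size=2
write(93): buf=[61 93 _ 77], head=3, tail=2, size=3
read(): buf=[61 93 _ _], head=0, tail=2, size=2
read(): buf=[_ 93 _ _], head=1, tail=2, size=1
read(): buf=[_ _ _ _], head=2, tail=2, size=0
write(49): buf=[_ _ 49 _], head=2, tail=3, size=1
write(12): buf=[_ _ 49 12], head=2, tail=0, size=2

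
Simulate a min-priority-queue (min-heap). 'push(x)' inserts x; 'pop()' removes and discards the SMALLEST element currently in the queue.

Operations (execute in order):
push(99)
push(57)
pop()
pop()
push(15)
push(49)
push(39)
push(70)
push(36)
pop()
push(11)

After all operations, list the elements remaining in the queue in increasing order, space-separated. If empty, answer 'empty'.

Answer: 11 36 39 49 70

Derivation:
push(99): heap contents = [99]
push(57): heap contents = [57, 99]
pop() → 57: heap contents = [99]
pop() → 99: heap contents = []
push(15): heap contents = [15]
push(49): heap contents = [15, 49]
push(39): heap contents = [15, 39, 49]
push(70): heap contents = [15, 39, 49, 70]
push(36): heap contents = [15, 36, 39, 49, 70]
pop() → 15: heap contents = [36, 39, 49, 70]
push(11): heap contents = [11, 36, 39, 49, 70]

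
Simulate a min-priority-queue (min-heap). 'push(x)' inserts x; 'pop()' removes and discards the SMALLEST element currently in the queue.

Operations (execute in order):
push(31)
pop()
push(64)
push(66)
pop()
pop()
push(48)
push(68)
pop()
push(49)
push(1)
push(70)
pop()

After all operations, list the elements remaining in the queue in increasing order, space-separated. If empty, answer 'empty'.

Answer: 49 68 70

Derivation:
push(31): heap contents = [31]
pop() → 31: heap contents = []
push(64): heap contents = [64]
push(66): heap contents = [64, 66]
pop() → 64: heap contents = [66]
pop() → 66: heap contents = []
push(48): heap contents = [48]
push(68): heap contents = [48, 68]
pop() → 48: heap contents = [68]
push(49): heap contents = [49, 68]
push(1): heap contents = [1, 49, 68]
push(70): heap contents = [1, 49, 68, 70]
pop() → 1: heap contents = [49, 68, 70]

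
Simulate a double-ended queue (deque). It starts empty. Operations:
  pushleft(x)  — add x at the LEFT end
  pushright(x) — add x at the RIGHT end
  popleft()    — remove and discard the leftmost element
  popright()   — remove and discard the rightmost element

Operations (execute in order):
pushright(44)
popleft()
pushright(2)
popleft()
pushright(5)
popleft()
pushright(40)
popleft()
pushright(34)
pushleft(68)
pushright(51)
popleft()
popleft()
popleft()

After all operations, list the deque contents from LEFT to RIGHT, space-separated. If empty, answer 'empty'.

Answer: empty

Derivation:
pushright(44): [44]
popleft(): []
pushright(2): [2]
popleft(): []
pushright(5): [5]
popleft(): []
pushright(40): [40]
popleft(): []
pushright(34): [34]
pushleft(68): [68, 34]
pushright(51): [68, 34, 51]
popleft(): [34, 51]
popleft(): [51]
popleft(): []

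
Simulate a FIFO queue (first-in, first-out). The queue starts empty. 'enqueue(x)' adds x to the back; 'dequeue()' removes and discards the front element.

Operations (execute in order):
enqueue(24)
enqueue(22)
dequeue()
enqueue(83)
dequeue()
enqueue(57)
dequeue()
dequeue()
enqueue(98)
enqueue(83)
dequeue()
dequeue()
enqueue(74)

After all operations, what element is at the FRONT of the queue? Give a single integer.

enqueue(24): queue = [24]
enqueue(22): queue = [24, 22]
dequeue(): queue = [22]
enqueue(83): queue = [22, 83]
dequeue(): queue = [83]
enqueue(57): queue = [83, 57]
dequeue(): queue = [57]
dequeue(): queue = []
enqueue(98): queue = [98]
enqueue(83): queue = [98, 83]
dequeue(): queue = [83]
dequeue(): queue = []
enqueue(74): queue = [74]

Answer: 74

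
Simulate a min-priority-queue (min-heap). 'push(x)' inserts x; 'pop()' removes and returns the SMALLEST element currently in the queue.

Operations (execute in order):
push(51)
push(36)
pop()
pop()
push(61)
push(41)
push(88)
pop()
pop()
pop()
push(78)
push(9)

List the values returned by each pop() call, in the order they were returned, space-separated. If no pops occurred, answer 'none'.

Answer: 36 51 41 61 88

Derivation:
push(51): heap contents = [51]
push(36): heap contents = [36, 51]
pop() → 36: heap contents = [51]
pop() → 51: heap contents = []
push(61): heap contents = [61]
push(41): heap contents = [41, 61]
push(88): heap contents = [41, 61, 88]
pop() → 41: heap contents = [61, 88]
pop() → 61: heap contents = [88]
pop() → 88: heap contents = []
push(78): heap contents = [78]
push(9): heap contents = [9, 78]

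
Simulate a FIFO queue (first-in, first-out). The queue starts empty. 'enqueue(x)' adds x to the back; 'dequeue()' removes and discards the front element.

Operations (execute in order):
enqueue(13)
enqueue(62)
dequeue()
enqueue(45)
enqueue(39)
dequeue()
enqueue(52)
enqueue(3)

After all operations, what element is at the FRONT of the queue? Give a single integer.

Answer: 45

Derivation:
enqueue(13): queue = [13]
enqueue(62): queue = [13, 62]
dequeue(): queue = [62]
enqueue(45): queue = [62, 45]
enqueue(39): queue = [62, 45, 39]
dequeue(): queue = [45, 39]
enqueue(52): queue = [45, 39, 52]
enqueue(3): queue = [45, 39, 52, 3]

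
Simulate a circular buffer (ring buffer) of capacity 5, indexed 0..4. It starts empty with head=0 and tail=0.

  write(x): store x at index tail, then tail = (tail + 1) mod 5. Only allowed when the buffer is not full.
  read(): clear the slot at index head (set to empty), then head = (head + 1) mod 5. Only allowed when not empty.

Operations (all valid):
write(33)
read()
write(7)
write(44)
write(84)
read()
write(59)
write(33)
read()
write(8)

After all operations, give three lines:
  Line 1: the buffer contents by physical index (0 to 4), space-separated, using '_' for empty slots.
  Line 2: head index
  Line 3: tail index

write(33): buf=[33 _ _ _ _], head=0, tail=1, size=1
read(): buf=[_ _ _ _ _], head=1, tail=1, size=0
write(7): buf=[_ 7 _ _ _], head=1, tail=2, size=1
write(44): buf=[_ 7 44 _ _], head=1, tail=3, size=2
write(84): buf=[_ 7 44 84 _], head=1, tail=4, size=3
read(): buf=[_ _ 44 84 _], head=2, tail=4, size=2
write(59): buf=[_ _ 44 84 59], head=2, tail=0, size=3
write(33): buf=[33 _ 44 84 59], head=2, tail=1, size=4
read(): buf=[33 _ _ 84 59], head=3, tail=1, size=3
write(8): buf=[33 8 _ 84 59], head=3, tail=2, size=4

Answer: 33 8 _ 84 59
3
2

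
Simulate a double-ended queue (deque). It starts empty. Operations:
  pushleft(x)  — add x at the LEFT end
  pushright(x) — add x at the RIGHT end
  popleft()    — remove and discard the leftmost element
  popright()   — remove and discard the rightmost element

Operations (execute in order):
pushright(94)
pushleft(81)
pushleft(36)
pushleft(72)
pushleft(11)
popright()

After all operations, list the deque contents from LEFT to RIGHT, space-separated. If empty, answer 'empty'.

pushright(94): [94]
pushleft(81): [81, 94]
pushleft(36): [36, 81, 94]
pushleft(72): [72, 36, 81, 94]
pushleft(11): [11, 72, 36, 81, 94]
popright(): [11, 72, 36, 81]

Answer: 11 72 36 81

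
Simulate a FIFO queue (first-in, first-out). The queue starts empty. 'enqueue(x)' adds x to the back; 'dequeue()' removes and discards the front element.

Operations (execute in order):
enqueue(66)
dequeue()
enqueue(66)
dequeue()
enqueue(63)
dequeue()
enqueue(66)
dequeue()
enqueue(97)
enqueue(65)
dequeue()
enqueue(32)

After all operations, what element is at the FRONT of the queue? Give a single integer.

Answer: 65

Derivation:
enqueue(66): queue = [66]
dequeue(): queue = []
enqueue(66): queue = [66]
dequeue(): queue = []
enqueue(63): queue = [63]
dequeue(): queue = []
enqueue(66): queue = [66]
dequeue(): queue = []
enqueue(97): queue = [97]
enqueue(65): queue = [97, 65]
dequeue(): queue = [65]
enqueue(32): queue = [65, 32]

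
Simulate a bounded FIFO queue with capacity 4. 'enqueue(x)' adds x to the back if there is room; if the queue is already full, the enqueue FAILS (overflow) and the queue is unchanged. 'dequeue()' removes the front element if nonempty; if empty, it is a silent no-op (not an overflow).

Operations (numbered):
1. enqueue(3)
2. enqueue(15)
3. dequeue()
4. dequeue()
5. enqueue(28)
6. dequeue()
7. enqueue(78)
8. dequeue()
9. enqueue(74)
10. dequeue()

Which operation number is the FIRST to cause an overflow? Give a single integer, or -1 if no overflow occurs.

1. enqueue(3): size=1
2. enqueue(15): size=2
3. dequeue(): size=1
4. dequeue(): size=0
5. enqueue(28): size=1
6. dequeue(): size=0
7. enqueue(78): size=1
8. dequeue(): size=0
9. enqueue(74): size=1
10. dequeue(): size=0

Answer: -1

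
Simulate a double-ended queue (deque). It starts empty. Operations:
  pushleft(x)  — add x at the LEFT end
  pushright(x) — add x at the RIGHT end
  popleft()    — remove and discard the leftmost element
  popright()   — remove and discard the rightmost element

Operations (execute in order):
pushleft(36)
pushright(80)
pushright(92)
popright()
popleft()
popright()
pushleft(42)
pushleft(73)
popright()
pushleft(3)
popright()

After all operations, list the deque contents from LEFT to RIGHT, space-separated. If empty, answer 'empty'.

Answer: 3

Derivation:
pushleft(36): [36]
pushright(80): [36, 80]
pushright(92): [36, 80, 92]
popright(): [36, 80]
popleft(): [80]
popright(): []
pushleft(42): [42]
pushleft(73): [73, 42]
popright(): [73]
pushleft(3): [3, 73]
popright(): [3]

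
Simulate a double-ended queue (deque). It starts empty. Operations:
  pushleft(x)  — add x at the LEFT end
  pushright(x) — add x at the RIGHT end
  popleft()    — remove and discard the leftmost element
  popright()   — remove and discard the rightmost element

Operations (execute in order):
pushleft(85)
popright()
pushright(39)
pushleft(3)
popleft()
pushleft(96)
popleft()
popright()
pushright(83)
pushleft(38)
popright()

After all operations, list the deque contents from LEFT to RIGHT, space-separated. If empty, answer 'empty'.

Answer: 38

Derivation:
pushleft(85): [85]
popright(): []
pushright(39): [39]
pushleft(3): [3, 39]
popleft(): [39]
pushleft(96): [96, 39]
popleft(): [39]
popright(): []
pushright(83): [83]
pushleft(38): [38, 83]
popright(): [38]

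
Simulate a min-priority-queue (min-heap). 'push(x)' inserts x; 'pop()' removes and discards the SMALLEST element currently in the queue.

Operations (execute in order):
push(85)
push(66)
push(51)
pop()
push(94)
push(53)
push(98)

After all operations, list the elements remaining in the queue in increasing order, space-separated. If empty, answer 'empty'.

Answer: 53 66 85 94 98

Derivation:
push(85): heap contents = [85]
push(66): heap contents = [66, 85]
push(51): heap contents = [51, 66, 85]
pop() → 51: heap contents = [66, 85]
push(94): heap contents = [66, 85, 94]
push(53): heap contents = [53, 66, 85, 94]
push(98): heap contents = [53, 66, 85, 94, 98]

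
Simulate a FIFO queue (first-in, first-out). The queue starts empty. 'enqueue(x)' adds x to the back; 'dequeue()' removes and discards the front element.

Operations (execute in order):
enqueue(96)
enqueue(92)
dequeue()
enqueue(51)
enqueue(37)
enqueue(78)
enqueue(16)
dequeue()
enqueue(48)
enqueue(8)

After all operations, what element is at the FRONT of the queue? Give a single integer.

Answer: 51

Derivation:
enqueue(96): queue = [96]
enqueue(92): queue = [96, 92]
dequeue(): queue = [92]
enqueue(51): queue = [92, 51]
enqueue(37): queue = [92, 51, 37]
enqueue(78): queue = [92, 51, 37, 78]
enqueue(16): queue = [92, 51, 37, 78, 16]
dequeue(): queue = [51, 37, 78, 16]
enqueue(48): queue = [51, 37, 78, 16, 48]
enqueue(8): queue = [51, 37, 78, 16, 48, 8]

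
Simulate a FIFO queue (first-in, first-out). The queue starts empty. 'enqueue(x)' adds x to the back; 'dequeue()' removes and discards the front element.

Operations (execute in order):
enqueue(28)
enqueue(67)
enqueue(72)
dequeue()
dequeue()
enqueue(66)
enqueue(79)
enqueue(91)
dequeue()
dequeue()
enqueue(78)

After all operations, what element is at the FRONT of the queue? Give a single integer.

enqueue(28): queue = [28]
enqueue(67): queue = [28, 67]
enqueue(72): queue = [28, 67, 72]
dequeue(): queue = [67, 72]
dequeue(): queue = [72]
enqueue(66): queue = [72, 66]
enqueue(79): queue = [72, 66, 79]
enqueue(91): queue = [72, 66, 79, 91]
dequeue(): queue = [66, 79, 91]
dequeue(): queue = [79, 91]
enqueue(78): queue = [79, 91, 78]

Answer: 79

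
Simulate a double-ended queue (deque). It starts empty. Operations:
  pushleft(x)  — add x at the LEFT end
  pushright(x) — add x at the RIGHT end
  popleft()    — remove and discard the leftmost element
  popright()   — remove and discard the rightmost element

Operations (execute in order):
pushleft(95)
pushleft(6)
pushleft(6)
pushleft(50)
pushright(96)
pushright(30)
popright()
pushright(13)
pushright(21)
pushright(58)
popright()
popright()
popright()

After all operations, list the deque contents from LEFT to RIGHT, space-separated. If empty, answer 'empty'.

Answer: 50 6 6 95 96

Derivation:
pushleft(95): [95]
pushleft(6): [6, 95]
pushleft(6): [6, 6, 95]
pushleft(50): [50, 6, 6, 95]
pushright(96): [50, 6, 6, 95, 96]
pushright(30): [50, 6, 6, 95, 96, 30]
popright(): [50, 6, 6, 95, 96]
pushright(13): [50, 6, 6, 95, 96, 13]
pushright(21): [50, 6, 6, 95, 96, 13, 21]
pushright(58): [50, 6, 6, 95, 96, 13, 21, 58]
popright(): [50, 6, 6, 95, 96, 13, 21]
popright(): [50, 6, 6, 95, 96, 13]
popright(): [50, 6, 6, 95, 96]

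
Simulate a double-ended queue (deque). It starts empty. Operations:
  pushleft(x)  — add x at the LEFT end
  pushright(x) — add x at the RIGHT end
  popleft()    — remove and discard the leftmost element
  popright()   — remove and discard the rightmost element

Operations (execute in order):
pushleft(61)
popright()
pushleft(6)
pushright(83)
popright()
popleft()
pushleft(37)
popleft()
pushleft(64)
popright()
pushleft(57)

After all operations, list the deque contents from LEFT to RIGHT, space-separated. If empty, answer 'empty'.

pushleft(61): [61]
popright(): []
pushleft(6): [6]
pushright(83): [6, 83]
popright(): [6]
popleft(): []
pushleft(37): [37]
popleft(): []
pushleft(64): [64]
popright(): []
pushleft(57): [57]

Answer: 57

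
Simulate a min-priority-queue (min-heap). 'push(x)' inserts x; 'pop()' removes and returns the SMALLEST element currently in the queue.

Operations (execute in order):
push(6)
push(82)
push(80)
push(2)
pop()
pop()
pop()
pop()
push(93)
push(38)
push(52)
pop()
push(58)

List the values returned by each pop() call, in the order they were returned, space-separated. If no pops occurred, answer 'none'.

push(6): heap contents = [6]
push(82): heap contents = [6, 82]
push(80): heap contents = [6, 80, 82]
push(2): heap contents = [2, 6, 80, 82]
pop() → 2: heap contents = [6, 80, 82]
pop() → 6: heap contents = [80, 82]
pop() → 80: heap contents = [82]
pop() → 82: heap contents = []
push(93): heap contents = [93]
push(38): heap contents = [38, 93]
push(52): heap contents = [38, 52, 93]
pop() → 38: heap contents = [52, 93]
push(58): heap contents = [52, 58, 93]

Answer: 2 6 80 82 38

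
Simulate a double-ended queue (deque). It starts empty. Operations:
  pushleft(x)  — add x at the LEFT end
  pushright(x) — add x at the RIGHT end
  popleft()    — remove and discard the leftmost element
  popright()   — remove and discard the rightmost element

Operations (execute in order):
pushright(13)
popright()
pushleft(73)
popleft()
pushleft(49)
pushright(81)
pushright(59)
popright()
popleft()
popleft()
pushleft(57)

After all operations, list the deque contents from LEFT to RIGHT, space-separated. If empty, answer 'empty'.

pushright(13): [13]
popright(): []
pushleft(73): [73]
popleft(): []
pushleft(49): [49]
pushright(81): [49, 81]
pushright(59): [49, 81, 59]
popright(): [49, 81]
popleft(): [81]
popleft(): []
pushleft(57): [57]

Answer: 57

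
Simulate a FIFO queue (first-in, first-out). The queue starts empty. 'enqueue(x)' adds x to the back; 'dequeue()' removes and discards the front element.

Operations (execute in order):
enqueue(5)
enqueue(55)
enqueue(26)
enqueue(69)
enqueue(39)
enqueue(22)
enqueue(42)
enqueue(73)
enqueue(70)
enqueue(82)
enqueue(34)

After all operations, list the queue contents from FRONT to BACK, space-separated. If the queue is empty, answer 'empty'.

enqueue(5): [5]
enqueue(55): [5, 55]
enqueue(26): [5, 55, 26]
enqueue(69): [5, 55, 26, 69]
enqueue(39): [5, 55, 26, 69, 39]
enqueue(22): [5, 55, 26, 69, 39, 22]
enqueue(42): [5, 55, 26, 69, 39, 22, 42]
enqueue(73): [5, 55, 26, 69, 39, 22, 42, 73]
enqueue(70): [5, 55, 26, 69, 39, 22, 42, 73, 70]
enqueue(82): [5, 55, 26, 69, 39, 22, 42, 73, 70, 82]
enqueue(34): [5, 55, 26, 69, 39, 22, 42, 73, 70, 82, 34]

Answer: 5 55 26 69 39 22 42 73 70 82 34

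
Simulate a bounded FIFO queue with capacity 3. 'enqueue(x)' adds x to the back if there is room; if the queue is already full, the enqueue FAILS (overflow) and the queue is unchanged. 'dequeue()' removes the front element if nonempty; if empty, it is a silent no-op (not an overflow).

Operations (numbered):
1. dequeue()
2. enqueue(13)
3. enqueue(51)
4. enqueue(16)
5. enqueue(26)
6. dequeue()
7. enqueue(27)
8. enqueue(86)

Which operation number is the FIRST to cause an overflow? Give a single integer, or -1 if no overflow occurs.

Answer: 5

Derivation:
1. dequeue(): empty, no-op, size=0
2. enqueue(13): size=1
3. enqueue(51): size=2
4. enqueue(16): size=3
5. enqueue(26): size=3=cap → OVERFLOW (fail)
6. dequeue(): size=2
7. enqueue(27): size=3
8. enqueue(86): size=3=cap → OVERFLOW (fail)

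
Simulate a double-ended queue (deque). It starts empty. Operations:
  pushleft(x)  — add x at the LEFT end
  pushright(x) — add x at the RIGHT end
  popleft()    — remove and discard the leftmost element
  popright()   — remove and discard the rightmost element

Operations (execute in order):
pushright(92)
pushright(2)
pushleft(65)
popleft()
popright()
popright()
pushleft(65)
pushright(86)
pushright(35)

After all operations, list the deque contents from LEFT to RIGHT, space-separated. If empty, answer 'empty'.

pushright(92): [92]
pushright(2): [92, 2]
pushleft(65): [65, 92, 2]
popleft(): [92, 2]
popright(): [92]
popright(): []
pushleft(65): [65]
pushright(86): [65, 86]
pushright(35): [65, 86, 35]

Answer: 65 86 35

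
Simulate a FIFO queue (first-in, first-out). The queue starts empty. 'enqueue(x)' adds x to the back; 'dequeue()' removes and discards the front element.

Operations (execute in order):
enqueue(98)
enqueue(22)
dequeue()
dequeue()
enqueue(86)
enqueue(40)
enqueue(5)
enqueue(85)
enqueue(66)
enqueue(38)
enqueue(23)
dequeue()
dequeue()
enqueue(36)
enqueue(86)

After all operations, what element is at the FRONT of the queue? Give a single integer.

Answer: 5

Derivation:
enqueue(98): queue = [98]
enqueue(22): queue = [98, 22]
dequeue(): queue = [22]
dequeue(): queue = []
enqueue(86): queue = [86]
enqueue(40): queue = [86, 40]
enqueue(5): queue = [86, 40, 5]
enqueue(85): queue = [86, 40, 5, 85]
enqueue(66): queue = [86, 40, 5, 85, 66]
enqueue(38): queue = [86, 40, 5, 85, 66, 38]
enqueue(23): queue = [86, 40, 5, 85, 66, 38, 23]
dequeue(): queue = [40, 5, 85, 66, 38, 23]
dequeue(): queue = [5, 85, 66, 38, 23]
enqueue(36): queue = [5, 85, 66, 38, 23, 36]
enqueue(86): queue = [5, 85, 66, 38, 23, 36, 86]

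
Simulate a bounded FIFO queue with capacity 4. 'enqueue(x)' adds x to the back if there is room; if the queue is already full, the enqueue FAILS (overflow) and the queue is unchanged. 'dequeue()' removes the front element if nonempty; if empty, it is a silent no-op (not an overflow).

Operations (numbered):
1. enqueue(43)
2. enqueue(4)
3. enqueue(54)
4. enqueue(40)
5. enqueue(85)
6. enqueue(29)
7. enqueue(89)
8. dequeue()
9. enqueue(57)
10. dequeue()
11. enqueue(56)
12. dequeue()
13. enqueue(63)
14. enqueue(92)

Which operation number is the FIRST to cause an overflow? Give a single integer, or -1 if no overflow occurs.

Answer: 5

Derivation:
1. enqueue(43): size=1
2. enqueue(4): size=2
3. enqueue(54): size=3
4. enqueue(40): size=4
5. enqueue(85): size=4=cap → OVERFLOW (fail)
6. enqueue(29): size=4=cap → OVERFLOW (fail)
7. enqueue(89): size=4=cap → OVERFLOW (fail)
8. dequeue(): size=3
9. enqueue(57): size=4
10. dequeue(): size=3
11. enqueue(56): size=4
12. dequeue(): size=3
13. enqueue(63): size=4
14. enqueue(92): size=4=cap → OVERFLOW (fail)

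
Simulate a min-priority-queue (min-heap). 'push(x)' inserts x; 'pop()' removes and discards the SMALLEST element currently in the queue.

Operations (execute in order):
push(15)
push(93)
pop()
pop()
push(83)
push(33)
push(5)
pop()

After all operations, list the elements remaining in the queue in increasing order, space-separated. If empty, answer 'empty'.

Answer: 33 83

Derivation:
push(15): heap contents = [15]
push(93): heap contents = [15, 93]
pop() → 15: heap contents = [93]
pop() → 93: heap contents = []
push(83): heap contents = [83]
push(33): heap contents = [33, 83]
push(5): heap contents = [5, 33, 83]
pop() → 5: heap contents = [33, 83]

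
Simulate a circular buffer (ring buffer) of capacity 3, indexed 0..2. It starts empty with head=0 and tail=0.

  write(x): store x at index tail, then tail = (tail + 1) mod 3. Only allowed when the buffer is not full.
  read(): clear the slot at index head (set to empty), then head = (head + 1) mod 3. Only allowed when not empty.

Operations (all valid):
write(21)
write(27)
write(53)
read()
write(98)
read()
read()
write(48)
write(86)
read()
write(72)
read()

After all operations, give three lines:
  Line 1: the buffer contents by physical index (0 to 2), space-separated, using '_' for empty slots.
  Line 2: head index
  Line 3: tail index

Answer: 72 _ 86
2
1

Derivation:
write(21): buf=[21 _ _], head=0, tail=1, size=1
write(27): buf=[21 27 _], head=0, tail=2, size=2
write(53): buf=[21 27 53], head=0, tail=0, size=3
read(): buf=[_ 27 53], head=1, tail=0, size=2
write(98): buf=[98 27 53], head=1, tail=1, size=3
read(): buf=[98 _ 53], head=2, tail=1, size=2
read(): buf=[98 _ _], head=0, tail=1, size=1
write(48): buf=[98 48 _], head=0, tail=2, size=2
write(86): buf=[98 48 86], head=0, tail=0, size=3
read(): buf=[_ 48 86], head=1, tail=0, size=2
write(72): buf=[72 48 86], head=1, tail=1, size=3
read(): buf=[72 _ 86], head=2, tail=1, size=2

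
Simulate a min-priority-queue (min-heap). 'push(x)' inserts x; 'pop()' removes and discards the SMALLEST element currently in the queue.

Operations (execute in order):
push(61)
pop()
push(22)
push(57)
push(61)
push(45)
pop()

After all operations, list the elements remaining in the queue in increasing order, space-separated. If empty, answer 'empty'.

push(61): heap contents = [61]
pop() → 61: heap contents = []
push(22): heap contents = [22]
push(57): heap contents = [22, 57]
push(61): heap contents = [22, 57, 61]
push(45): heap contents = [22, 45, 57, 61]
pop() → 22: heap contents = [45, 57, 61]

Answer: 45 57 61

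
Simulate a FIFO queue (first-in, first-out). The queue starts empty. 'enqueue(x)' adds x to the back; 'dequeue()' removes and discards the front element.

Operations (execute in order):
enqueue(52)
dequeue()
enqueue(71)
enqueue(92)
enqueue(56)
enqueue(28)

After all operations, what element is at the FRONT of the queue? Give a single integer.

enqueue(52): queue = [52]
dequeue(): queue = []
enqueue(71): queue = [71]
enqueue(92): queue = [71, 92]
enqueue(56): queue = [71, 92, 56]
enqueue(28): queue = [71, 92, 56, 28]

Answer: 71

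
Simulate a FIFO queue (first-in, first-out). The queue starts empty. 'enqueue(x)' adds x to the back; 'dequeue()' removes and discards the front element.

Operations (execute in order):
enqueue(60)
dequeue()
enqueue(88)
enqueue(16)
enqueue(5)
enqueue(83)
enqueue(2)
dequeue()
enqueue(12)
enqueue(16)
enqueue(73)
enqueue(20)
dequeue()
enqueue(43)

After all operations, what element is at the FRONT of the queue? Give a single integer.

Answer: 5

Derivation:
enqueue(60): queue = [60]
dequeue(): queue = []
enqueue(88): queue = [88]
enqueue(16): queue = [88, 16]
enqueue(5): queue = [88, 16, 5]
enqueue(83): queue = [88, 16, 5, 83]
enqueue(2): queue = [88, 16, 5, 83, 2]
dequeue(): queue = [16, 5, 83, 2]
enqueue(12): queue = [16, 5, 83, 2, 12]
enqueue(16): queue = [16, 5, 83, 2, 12, 16]
enqueue(73): queue = [16, 5, 83, 2, 12, 16, 73]
enqueue(20): queue = [16, 5, 83, 2, 12, 16, 73, 20]
dequeue(): queue = [5, 83, 2, 12, 16, 73, 20]
enqueue(43): queue = [5, 83, 2, 12, 16, 73, 20, 43]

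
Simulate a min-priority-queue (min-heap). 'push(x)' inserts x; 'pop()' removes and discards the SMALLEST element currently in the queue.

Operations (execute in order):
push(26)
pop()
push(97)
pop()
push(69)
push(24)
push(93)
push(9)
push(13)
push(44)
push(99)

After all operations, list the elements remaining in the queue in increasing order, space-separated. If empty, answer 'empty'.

Answer: 9 13 24 44 69 93 99

Derivation:
push(26): heap contents = [26]
pop() → 26: heap contents = []
push(97): heap contents = [97]
pop() → 97: heap contents = []
push(69): heap contents = [69]
push(24): heap contents = [24, 69]
push(93): heap contents = [24, 69, 93]
push(9): heap contents = [9, 24, 69, 93]
push(13): heap contents = [9, 13, 24, 69, 93]
push(44): heap contents = [9, 13, 24, 44, 69, 93]
push(99): heap contents = [9, 13, 24, 44, 69, 93, 99]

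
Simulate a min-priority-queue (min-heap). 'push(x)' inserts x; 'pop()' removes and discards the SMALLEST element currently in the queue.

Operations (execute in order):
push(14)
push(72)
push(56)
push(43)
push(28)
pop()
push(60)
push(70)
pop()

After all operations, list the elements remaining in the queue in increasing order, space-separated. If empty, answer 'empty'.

Answer: 43 56 60 70 72

Derivation:
push(14): heap contents = [14]
push(72): heap contents = [14, 72]
push(56): heap contents = [14, 56, 72]
push(43): heap contents = [14, 43, 56, 72]
push(28): heap contents = [14, 28, 43, 56, 72]
pop() → 14: heap contents = [28, 43, 56, 72]
push(60): heap contents = [28, 43, 56, 60, 72]
push(70): heap contents = [28, 43, 56, 60, 70, 72]
pop() → 28: heap contents = [43, 56, 60, 70, 72]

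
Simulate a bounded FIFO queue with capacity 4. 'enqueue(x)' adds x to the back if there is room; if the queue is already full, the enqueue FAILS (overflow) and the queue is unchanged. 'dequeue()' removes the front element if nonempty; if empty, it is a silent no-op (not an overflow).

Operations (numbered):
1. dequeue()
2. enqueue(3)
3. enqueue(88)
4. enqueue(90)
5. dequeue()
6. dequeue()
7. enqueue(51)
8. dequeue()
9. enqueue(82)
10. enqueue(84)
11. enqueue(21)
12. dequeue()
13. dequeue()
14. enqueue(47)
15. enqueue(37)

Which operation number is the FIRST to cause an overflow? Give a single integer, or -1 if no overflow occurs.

Answer: -1

Derivation:
1. dequeue(): empty, no-op, size=0
2. enqueue(3): size=1
3. enqueue(88): size=2
4. enqueue(90): size=3
5. dequeue(): size=2
6. dequeue(): size=1
7. enqueue(51): size=2
8. dequeue(): size=1
9. enqueue(82): size=2
10. enqueue(84): size=3
11. enqueue(21): size=4
12. dequeue(): size=3
13. dequeue(): size=2
14. enqueue(47): size=3
15. enqueue(37): size=4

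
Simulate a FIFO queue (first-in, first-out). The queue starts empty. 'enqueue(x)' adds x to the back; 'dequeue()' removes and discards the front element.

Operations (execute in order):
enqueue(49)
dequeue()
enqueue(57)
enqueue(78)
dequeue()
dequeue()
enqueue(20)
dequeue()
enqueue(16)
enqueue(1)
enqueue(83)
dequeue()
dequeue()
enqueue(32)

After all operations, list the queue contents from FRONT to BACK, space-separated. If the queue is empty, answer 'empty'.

enqueue(49): [49]
dequeue(): []
enqueue(57): [57]
enqueue(78): [57, 78]
dequeue(): [78]
dequeue(): []
enqueue(20): [20]
dequeue(): []
enqueue(16): [16]
enqueue(1): [16, 1]
enqueue(83): [16, 1, 83]
dequeue(): [1, 83]
dequeue(): [83]
enqueue(32): [83, 32]

Answer: 83 32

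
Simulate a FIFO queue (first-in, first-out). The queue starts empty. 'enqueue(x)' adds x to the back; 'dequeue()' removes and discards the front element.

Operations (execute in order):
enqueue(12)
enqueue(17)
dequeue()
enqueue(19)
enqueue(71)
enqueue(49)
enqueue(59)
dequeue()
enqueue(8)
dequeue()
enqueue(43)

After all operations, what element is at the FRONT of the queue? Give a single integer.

Answer: 71

Derivation:
enqueue(12): queue = [12]
enqueue(17): queue = [12, 17]
dequeue(): queue = [17]
enqueue(19): queue = [17, 19]
enqueue(71): queue = [17, 19, 71]
enqueue(49): queue = [17, 19, 71, 49]
enqueue(59): queue = [17, 19, 71, 49, 59]
dequeue(): queue = [19, 71, 49, 59]
enqueue(8): queue = [19, 71, 49, 59, 8]
dequeue(): queue = [71, 49, 59, 8]
enqueue(43): queue = [71, 49, 59, 8, 43]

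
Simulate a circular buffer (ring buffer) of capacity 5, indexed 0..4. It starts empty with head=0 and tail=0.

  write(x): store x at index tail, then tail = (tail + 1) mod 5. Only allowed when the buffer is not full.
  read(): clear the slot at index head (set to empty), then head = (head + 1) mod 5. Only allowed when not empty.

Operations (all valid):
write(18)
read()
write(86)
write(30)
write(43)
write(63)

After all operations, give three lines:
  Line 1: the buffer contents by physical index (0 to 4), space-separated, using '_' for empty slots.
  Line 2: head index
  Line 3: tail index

write(18): buf=[18 _ _ _ _], head=0, tail=1, size=1
read(): buf=[_ _ _ _ _], head=1, tail=1, size=0
write(86): buf=[_ 86 _ _ _], head=1, tail=2, size=1
write(30): buf=[_ 86 30 _ _], head=1, tail=3, size=2
write(43): buf=[_ 86 30 43 _], head=1, tail=4, size=3
write(63): buf=[_ 86 30 43 63], head=1, tail=0, size=4

Answer: _ 86 30 43 63
1
0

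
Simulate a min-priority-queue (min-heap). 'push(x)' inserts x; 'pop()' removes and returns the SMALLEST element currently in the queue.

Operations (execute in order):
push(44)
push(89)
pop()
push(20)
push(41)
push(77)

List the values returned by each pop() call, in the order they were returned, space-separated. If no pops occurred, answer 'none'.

push(44): heap contents = [44]
push(89): heap contents = [44, 89]
pop() → 44: heap contents = [89]
push(20): heap contents = [20, 89]
push(41): heap contents = [20, 41, 89]
push(77): heap contents = [20, 41, 77, 89]

Answer: 44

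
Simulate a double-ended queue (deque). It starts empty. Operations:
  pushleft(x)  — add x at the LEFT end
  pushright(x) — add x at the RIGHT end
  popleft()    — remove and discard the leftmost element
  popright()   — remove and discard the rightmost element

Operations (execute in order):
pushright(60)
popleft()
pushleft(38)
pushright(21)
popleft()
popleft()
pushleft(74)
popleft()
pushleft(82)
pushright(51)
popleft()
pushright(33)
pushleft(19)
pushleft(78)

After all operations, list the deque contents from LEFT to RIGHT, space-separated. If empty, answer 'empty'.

pushright(60): [60]
popleft(): []
pushleft(38): [38]
pushright(21): [38, 21]
popleft(): [21]
popleft(): []
pushleft(74): [74]
popleft(): []
pushleft(82): [82]
pushright(51): [82, 51]
popleft(): [51]
pushright(33): [51, 33]
pushleft(19): [19, 51, 33]
pushleft(78): [78, 19, 51, 33]

Answer: 78 19 51 33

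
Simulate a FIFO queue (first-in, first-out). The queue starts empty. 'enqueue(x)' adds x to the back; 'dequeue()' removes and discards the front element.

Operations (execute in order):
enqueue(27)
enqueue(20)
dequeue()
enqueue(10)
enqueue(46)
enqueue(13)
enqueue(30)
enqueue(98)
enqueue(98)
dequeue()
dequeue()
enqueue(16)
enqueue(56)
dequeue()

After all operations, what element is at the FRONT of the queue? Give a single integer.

enqueue(27): queue = [27]
enqueue(20): queue = [27, 20]
dequeue(): queue = [20]
enqueue(10): queue = [20, 10]
enqueue(46): queue = [20, 10, 46]
enqueue(13): queue = [20, 10, 46, 13]
enqueue(30): queue = [20, 10, 46, 13, 30]
enqueue(98): queue = [20, 10, 46, 13, 30, 98]
enqueue(98): queue = [20, 10, 46, 13, 30, 98, 98]
dequeue(): queue = [10, 46, 13, 30, 98, 98]
dequeue(): queue = [46, 13, 30, 98, 98]
enqueue(16): queue = [46, 13, 30, 98, 98, 16]
enqueue(56): queue = [46, 13, 30, 98, 98, 16, 56]
dequeue(): queue = [13, 30, 98, 98, 16, 56]

Answer: 13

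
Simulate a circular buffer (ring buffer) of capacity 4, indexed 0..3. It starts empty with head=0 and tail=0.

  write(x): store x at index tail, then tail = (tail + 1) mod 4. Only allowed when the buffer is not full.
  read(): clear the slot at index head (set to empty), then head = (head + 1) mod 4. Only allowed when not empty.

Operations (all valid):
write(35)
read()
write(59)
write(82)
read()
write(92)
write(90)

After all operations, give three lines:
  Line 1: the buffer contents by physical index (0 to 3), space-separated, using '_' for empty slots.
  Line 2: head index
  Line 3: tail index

Answer: 90 _ 82 92
2
1

Derivation:
write(35): buf=[35 _ _ _], head=0, tail=1, size=1
read(): buf=[_ _ _ _], head=1, tail=1, size=0
write(59): buf=[_ 59 _ _], head=1, tail=2, size=1
write(82): buf=[_ 59 82 _], head=1, tail=3, size=2
read(): buf=[_ _ 82 _], head=2, tail=3, size=1
write(92): buf=[_ _ 82 92], head=2, tail=0, size=2
write(90): buf=[90 _ 82 92], head=2, tail=1, size=3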